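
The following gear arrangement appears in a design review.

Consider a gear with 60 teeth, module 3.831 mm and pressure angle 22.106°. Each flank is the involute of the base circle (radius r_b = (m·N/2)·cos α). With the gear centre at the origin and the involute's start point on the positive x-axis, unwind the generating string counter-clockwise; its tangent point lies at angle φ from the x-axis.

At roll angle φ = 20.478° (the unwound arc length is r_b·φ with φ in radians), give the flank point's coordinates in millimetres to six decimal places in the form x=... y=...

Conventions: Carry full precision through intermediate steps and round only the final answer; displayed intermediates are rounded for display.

single-mesh involute tooth geometry (60T wheel at module 3.831)
pitch radius r_p = m·N/2 = 3.831·60/2 = 114.930000
base radius r_b = r_p·cos α = 114.930000·cos 22.106° = 106.481407
roll angle φ = 20.478° = 0.35740852 rad
x = r_b·(cos φ + φ·sin φ) = 113.066764
y = r_b·(sin φ − φ·cos φ) = 1.599887

x=113.066764 y=1.599887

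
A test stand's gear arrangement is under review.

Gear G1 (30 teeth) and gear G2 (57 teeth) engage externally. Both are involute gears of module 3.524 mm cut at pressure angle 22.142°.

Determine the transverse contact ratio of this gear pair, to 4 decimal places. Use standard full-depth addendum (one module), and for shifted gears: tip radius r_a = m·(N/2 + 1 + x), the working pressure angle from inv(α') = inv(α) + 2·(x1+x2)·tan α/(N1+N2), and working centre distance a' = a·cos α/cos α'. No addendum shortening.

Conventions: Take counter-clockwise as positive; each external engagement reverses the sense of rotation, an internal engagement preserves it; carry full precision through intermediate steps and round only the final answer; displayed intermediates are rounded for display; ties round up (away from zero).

1.6176

recognized (one external pair, fixed centres): single-mesh tooth geometry, m = 3.524, N1 = 30, N2 = 57
base radii: r_b1 = 48.961712, r_b2 = 93.027253
tip radii: r_a1 = 56.384000, r_a2 = 103.958000
no profile shift: α' = α, a' = a
action lengths: √(r_a1²−r_b1²) = 27.962586, √(r_a2²−r_b2²) = 46.402542
base pitch p_b = π·m·cos α = 10.254517
CR = (27.962586 + 46.402542 − 153.294000·sin 22.14200°)/10.254517 = 1.617639
contact ratio ≈ 1.6176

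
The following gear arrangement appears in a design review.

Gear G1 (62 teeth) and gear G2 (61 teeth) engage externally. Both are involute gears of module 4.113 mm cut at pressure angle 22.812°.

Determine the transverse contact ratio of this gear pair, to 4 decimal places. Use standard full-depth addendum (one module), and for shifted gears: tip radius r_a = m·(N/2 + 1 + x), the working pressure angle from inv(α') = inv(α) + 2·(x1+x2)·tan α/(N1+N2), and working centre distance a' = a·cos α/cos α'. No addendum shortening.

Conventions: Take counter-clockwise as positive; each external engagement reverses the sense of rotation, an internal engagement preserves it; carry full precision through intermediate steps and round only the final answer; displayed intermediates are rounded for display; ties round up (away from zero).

class = single-mesh tooth geometry [involute pair 62T × 61T, m = 4.113]
base radii: r_b1 = 117.529967, r_b2 = 115.634322
tip radii: r_a1 = 131.616000, r_a2 = 129.559500
no profile shift: α' = α, a' = a
action lengths: √(r_a1²−r_b1²) = 59.240851, √(r_a2²−r_b2²) = 58.432590
base pitch p_b = π·m·cos α = 11.910686
CR = (59.240851 + 58.432590 − 252.949500·sin 22.81200°)/11.910686 = 1.645810
contact ratio ≈ 1.6458

1.6458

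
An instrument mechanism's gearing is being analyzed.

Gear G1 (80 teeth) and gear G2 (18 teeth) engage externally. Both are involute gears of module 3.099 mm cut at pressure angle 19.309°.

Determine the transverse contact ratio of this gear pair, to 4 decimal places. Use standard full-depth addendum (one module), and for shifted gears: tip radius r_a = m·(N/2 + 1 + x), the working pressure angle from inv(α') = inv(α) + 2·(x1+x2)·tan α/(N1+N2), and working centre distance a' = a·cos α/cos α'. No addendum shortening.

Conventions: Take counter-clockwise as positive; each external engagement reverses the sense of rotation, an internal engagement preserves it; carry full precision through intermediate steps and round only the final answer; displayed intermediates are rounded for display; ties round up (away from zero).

1.7112

single-mesh involute tooth geometry (80T engaging 18T at module 3.099)
base radii: r_b1 = 116.987129, r_b2 = 26.322104
tip radii: r_a1 = 127.059000, r_a2 = 30.990000
no profile shift: α' = α, a' = a
action lengths: √(r_a1²−r_b1²) = 49.578233, √(r_a2²−r_b2²) = 16.356251
base pitch p_b = π·m·cos α = 9.188148
CR = (49.578233 + 16.356251 − 151.851000·sin 19.30900°)/9.188148 = 1.711230
contact ratio ≈ 1.7112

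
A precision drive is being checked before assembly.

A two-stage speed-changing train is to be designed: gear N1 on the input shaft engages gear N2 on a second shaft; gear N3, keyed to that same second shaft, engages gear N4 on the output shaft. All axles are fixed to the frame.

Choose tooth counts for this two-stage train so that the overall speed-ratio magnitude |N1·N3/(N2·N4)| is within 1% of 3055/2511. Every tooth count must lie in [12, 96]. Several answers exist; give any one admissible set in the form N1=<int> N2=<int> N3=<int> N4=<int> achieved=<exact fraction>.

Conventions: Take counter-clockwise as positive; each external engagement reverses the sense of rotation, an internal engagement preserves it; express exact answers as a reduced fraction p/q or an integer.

topology: fixed-axis compound train — 2 stages, target 3055/2511
target = 3055/2511 in lowest terms: an exact hit needs N1·N3 = k·3055 and N2·N4 = k·2511 for one integer k, every count in [12, 96]; additionally prefer no 1:1 stage (N1 ≠ N2, N3 ≠ N4)
k = 1: N1·N3 = 3055 = 47·65, N2·N4 = 2511 = 27·93
achieved = 47·65/(27·93) = 3055/2511; |achieved − target| = 0 ≤ 611/50220 ✓

N1=47 N2=27 N3=65 N4=93 achieved=3055/2511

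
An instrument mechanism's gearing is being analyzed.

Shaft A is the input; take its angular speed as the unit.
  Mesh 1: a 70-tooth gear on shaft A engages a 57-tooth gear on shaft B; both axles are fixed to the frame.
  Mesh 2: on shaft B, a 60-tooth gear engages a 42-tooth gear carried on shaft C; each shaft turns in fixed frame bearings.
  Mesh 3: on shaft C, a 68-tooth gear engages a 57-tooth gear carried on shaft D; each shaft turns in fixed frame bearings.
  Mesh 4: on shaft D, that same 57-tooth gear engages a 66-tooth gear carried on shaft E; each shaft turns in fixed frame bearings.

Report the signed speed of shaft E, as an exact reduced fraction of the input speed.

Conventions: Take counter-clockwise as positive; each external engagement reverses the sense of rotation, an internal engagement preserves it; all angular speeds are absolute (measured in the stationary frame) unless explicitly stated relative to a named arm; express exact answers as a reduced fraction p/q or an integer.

4-mesh fixed-axis compound train (all bearings frame-fixed)
mesh 1 [70T→57T]: |ω|/ω_in = 1×70/57 = 70/57, sense flips to −
mesh 2 [60T→42T]: |ω|/ω_in = (70/57)×60/42 = 100/57, sense flips to +
mesh 3 [68T→57T]: |ω|/ω_in = (100/57)×68/57 = 6800/3249, sense flips to −
mesh 4 [57T→66T]: |ω|/ω_in = (6800/3249)×57/66 = 3400/1881, sense flips to +
signed output speed (× input speed) = 3400/1881

3400/1881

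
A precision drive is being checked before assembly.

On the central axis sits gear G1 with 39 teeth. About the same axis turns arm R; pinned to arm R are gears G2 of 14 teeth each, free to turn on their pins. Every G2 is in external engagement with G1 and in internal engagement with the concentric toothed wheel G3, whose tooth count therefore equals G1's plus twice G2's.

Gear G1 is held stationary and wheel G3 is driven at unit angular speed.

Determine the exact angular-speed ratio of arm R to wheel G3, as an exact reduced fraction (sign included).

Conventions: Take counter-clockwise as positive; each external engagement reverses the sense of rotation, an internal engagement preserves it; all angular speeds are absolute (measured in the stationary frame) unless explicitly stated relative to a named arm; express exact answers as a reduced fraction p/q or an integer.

recognized (axles ride arm R): planetary set, 39/14/67 teeth
ring teeth: 39 + 2·14 = 67
39(ω_sun−ω_arm) = −67(ω_ring−ω_arm),  ω_sun = 0, ω_ring = 1
39(0−ω_arm) = −67(1−ω_arm)  ⇒  106·ω_arm = 67  ⇒  ω_arm = 67/106
ω_out/ω_in = 67/106

67/106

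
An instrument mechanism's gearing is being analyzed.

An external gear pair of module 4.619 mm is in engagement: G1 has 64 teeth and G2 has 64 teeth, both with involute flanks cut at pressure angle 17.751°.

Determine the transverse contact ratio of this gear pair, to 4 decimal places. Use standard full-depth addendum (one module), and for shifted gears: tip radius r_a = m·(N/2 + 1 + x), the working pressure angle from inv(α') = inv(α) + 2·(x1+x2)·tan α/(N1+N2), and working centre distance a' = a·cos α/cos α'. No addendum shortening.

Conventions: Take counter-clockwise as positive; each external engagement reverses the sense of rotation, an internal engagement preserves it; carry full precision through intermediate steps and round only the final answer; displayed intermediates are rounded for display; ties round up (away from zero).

1.9386

topology: single-mesh involute geometry — m = 4.619, 64T/64T pair
base radii: r_b1 = 140.770932, r_b2 = 140.770932
tip radii: r_a1 = 152.427000, r_a2 = 152.427000
no profile shift: α' = α, a' = a
action lengths: √(r_a1²−r_b1²) = 58.459688, √(r_a2²−r_b2²) = 58.459688
base pitch p_b = π·m·cos α = 13.820154
CR = (58.459688 + 58.459688 − 295.616000·sin 17.75100°)/13.820154 = 1.938596
contact ratio ≈ 1.9386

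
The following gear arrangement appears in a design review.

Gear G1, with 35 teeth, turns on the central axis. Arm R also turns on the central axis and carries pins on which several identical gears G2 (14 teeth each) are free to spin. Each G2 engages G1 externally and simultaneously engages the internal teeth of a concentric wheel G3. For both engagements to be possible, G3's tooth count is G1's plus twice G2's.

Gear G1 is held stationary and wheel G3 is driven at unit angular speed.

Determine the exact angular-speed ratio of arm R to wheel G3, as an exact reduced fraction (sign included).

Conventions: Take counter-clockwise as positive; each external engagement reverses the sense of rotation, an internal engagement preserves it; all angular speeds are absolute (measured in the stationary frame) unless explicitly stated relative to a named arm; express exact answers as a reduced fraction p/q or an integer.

9/14

recognized (axles ride arm R): planetary set, 35/14/63 teeth
ring teeth: 35 + 2·14 = 63
35(ω_sun−ω_arm) = −63(ω_ring−ω_arm),  ω_sun = 0, ω_ring = 1
35(0−ω_arm) = −63(1−ω_arm)  ⇒  98·ω_arm = 63  ⇒  ω_arm = 9/14
ω_out/ω_in = 9/14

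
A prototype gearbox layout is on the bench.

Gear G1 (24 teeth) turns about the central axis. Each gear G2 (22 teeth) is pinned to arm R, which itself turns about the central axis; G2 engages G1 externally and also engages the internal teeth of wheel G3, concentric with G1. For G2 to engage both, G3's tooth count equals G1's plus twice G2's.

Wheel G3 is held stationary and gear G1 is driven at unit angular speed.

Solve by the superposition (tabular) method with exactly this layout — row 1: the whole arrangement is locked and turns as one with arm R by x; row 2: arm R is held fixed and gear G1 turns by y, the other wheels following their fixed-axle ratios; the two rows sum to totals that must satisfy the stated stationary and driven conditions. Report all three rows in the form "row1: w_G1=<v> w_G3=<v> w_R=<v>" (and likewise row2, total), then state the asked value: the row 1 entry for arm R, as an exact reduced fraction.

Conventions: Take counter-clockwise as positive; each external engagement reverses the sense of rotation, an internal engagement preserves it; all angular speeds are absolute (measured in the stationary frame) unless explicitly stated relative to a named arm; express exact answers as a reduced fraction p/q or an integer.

row1: w_G1=6/23 w_G3=6/23 w_R=6/23
row2: w_G1=17/23 w_G3=-6/23 w_R=0
total: w_G1=1 w_G3=0 w_R=6/23
asked value: 6/23

topology: planetary set — G1 24T / G2 22T / G3 68T, arm = carrier (Willis)
row 1: whole set turns with the arm by x
superposition row 2 [arm held]: sun y, ring −(24/68)·y, arm 0
boundary: total ω_ring = x − (24/68)·y = 0 and total ω_sun = x + y = 1  ⇒  y = 17/23, x = 6/23
row 2 ring = −(24/68)·17/23 = -6/23
totals (row 1 + row 2): sun 6/23 + 17/23 = 1, ring 6/23 + (-6/23) = 0, arm 6/23 + 0 = 6/23
asked cell (row1, arm) = 6/23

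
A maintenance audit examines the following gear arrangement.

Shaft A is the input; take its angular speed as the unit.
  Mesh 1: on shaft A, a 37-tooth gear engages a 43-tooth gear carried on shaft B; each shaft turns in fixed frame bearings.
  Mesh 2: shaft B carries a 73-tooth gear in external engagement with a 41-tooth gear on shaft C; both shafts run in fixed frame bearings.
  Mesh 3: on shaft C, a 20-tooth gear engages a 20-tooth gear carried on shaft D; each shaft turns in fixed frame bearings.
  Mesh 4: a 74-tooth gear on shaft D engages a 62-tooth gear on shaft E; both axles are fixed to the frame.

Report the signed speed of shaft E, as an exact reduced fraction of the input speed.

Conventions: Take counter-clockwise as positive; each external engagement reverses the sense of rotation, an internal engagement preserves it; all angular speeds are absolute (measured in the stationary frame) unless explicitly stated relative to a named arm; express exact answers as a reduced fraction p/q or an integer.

4-mesh fixed-axis compound train (all bearings frame-fixed)
mesh 1 [37T→43T]: |ω|/ω_in = 1×37/43 = 37/43, sense flips to −
mesh 2 [73T→41T]: |ω|/ω_in = (37/43)×73/41 = 2701/1763, sense flips to +
mesh 3 [20T→20T]: |ω|/ω_in = (2701/1763)×20/20 = 2701/1763, sense flips to −
mesh 4 [74T→62T]: |ω|/ω_in = (2701/1763)×74/62 = 99937/54653, sense flips to +
signed output speed (× input speed) = 99937/54653

99937/54653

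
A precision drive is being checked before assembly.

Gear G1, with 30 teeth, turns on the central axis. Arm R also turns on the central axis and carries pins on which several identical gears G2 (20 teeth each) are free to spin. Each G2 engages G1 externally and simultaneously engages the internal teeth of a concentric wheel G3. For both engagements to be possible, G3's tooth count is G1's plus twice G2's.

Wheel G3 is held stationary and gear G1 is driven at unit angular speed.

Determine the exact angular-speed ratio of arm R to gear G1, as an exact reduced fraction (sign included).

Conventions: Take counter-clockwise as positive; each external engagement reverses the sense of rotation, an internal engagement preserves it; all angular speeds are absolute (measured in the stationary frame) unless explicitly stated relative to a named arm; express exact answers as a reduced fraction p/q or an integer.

recognized (axles ride arm R): planetary set, 30/20/70 teeth
ring teeth: 30 + 2·20 = 70
30(ω_sun−ω_arm) = −70(ω_ring−ω_arm),  ω_ring = 0, ω_sun = 1
30(1−ω_arm) = −70(0−ω_arm)  ⇒  100·ω_arm = 30  ⇒  ω_arm = 3/10
ω_out/ω_in = 3/10

3/10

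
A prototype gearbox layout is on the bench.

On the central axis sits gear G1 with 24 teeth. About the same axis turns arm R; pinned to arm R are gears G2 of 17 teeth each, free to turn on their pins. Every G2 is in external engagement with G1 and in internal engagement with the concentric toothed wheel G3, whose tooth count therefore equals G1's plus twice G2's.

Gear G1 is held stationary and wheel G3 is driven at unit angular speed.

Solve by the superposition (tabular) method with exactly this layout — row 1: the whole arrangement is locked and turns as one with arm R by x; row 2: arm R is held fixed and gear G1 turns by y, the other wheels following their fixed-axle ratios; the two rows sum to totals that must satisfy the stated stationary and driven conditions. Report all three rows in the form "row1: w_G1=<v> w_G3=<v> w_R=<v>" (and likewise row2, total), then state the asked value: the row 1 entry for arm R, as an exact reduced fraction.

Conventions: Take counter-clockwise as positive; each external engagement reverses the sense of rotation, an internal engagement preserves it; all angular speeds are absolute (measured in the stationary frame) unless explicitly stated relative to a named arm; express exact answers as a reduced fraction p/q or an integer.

recognized (axles ride arm R): planetary set, 24/17/58 teeth
row 1: whole set turns with the arm by x
superposition row 2 [arm held]: sun y, ring −(24/58)·y, arm 0
boundary: total ω_sun = x + y = 0 and total ω_ring = x − (24/58)·y = 1  ⇒  y = -29/41, x = 29/41
row 2 ring = −(24/58)·(-29/41) = 12/41
totals (row 1 + row 2): sun 29/41 + (-29/41) = 0, ring 29/41 + 12/41 = 1, arm 29/41 + 0 = 29/41
asked cell (row1, arm) = 29/41

row1: w_G1=29/41 w_G3=29/41 w_R=29/41
row2: w_G1=-29/41 w_G3=12/41 w_R=0
total: w_G1=0 w_G3=1 w_R=29/41
asked value: 29/41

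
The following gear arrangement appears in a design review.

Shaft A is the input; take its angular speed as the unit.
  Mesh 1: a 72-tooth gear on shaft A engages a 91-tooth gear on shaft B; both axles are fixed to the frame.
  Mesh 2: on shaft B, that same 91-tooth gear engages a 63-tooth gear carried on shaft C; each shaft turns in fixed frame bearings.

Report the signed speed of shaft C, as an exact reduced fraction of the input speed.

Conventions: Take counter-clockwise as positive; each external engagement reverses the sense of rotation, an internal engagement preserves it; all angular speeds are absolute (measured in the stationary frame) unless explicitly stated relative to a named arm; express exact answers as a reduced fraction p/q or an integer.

2-mesh fixed-axis compound train (all bearings frame-fixed)
mesh 1 [72T→91T]: |ω|/ω_in = 1×72/91 = 72/91, sense flips to −
mesh 2 [91T→63T]: |ω|/ω_in = (72/91)×91/63 = 8/7, sense flips to +
signed output speed (× input speed) = 8/7

8/7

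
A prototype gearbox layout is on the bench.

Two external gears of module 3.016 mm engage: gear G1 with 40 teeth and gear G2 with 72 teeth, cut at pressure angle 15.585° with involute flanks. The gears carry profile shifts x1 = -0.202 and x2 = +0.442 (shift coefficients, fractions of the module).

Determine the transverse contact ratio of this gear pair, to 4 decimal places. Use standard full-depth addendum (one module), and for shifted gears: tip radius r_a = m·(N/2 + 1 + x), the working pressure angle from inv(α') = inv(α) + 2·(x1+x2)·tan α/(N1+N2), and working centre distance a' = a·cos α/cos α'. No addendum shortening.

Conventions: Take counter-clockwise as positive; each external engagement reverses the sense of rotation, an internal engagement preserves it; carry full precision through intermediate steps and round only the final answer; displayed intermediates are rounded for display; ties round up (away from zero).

2.0048

topology: single-mesh involute geometry — m = 3.016, 40T/72T pair
base radii: r_b1 = 58.102211, r_b2 = 104.583979
tip radii: r_a1 = 62.726768, r_a2 = 112.925072
inv(α') = inv(15.585°) + 2·(-0.202+0.442)·tan α/(40+72) = 0.00810865  ⇒  α' = 16.41760°
a' = a·cos α / cos α' = 168.8960·cos 15.585°/cos 16.41760° = 169.601312
action lengths: √(r_a1²−r_b1²) = 23.638539, √(r_a2²−r_b2²) = 42.594168
base pitch p_b = π·m·cos α = 9.126674
CR = (23.638539 + 42.594168 − 169.601312·sin 16.41760°)/9.126674 = 2.004810
contact ratio ≈ 2.0048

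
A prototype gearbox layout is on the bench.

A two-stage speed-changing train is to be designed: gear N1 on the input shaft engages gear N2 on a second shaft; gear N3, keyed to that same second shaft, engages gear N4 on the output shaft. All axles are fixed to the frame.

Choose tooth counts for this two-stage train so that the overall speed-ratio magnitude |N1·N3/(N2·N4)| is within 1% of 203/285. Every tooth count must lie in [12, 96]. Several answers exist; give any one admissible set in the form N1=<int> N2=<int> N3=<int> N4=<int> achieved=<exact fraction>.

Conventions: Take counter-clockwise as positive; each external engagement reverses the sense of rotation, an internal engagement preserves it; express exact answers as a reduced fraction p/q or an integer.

topology: fixed-axis compound train — 2 stages, target 203/285
target = 203/285 in lowest terms: an exact hit needs N1·N3 = k·203 and N2·N4 = k·285 for one integer k, every count in [12, 96]; additionally prefer no 1:1 stage (N1 ≠ N2, N3 ≠ N4)
k = 1: no 1:1-free in-range split of k·203 and k·285 into factor pairs; take k = 2
k = 2: N1·N3 = 406 = 14·29, N2·N4 = 570 = 15·38
achieved = 14·29/(15·38) = 203/285; |achieved − target| = 0 ≤ 203/28500 ✓

N1=14 N2=15 N3=29 N4=38 achieved=203/285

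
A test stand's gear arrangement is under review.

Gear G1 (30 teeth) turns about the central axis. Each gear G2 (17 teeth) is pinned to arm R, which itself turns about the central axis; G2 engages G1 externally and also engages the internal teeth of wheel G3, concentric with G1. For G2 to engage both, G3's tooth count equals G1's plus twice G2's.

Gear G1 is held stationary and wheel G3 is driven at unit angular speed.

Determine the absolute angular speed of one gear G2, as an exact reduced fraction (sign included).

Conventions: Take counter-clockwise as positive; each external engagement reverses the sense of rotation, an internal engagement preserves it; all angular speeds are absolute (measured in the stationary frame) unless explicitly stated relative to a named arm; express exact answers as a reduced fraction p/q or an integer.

32/17

planetary set (30T centre, 17T on arm, 64T internal) — Willis relation
ring teeth: 30 + 2·17 = 64
30(ω_sun−ω_arm) = −64(ω_ring−ω_arm),  ω_sun = 0, ω_ring = 1
30(0−ω_arm) = −64(1−ω_arm)  ⇒  94·ω_arm = 64  ⇒  ω_arm = 32/47
sun–planet mesh: 30·(0−32/47) = −17·(ω_p−ω_arm)  ⇒  ω_p−ω_arm = 960/799
ω_p = 32/47 + 960/799 = 32/17
exact speed ratio = 32/17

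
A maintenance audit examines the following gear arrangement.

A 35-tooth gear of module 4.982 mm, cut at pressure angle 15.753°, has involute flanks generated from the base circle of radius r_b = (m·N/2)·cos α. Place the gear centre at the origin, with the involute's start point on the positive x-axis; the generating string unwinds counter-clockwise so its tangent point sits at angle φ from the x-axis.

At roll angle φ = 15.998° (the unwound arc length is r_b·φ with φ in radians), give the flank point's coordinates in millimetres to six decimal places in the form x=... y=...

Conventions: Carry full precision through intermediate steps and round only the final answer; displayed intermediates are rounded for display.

x=87.117879 y=0.604135

recognized (one wheel, involute flank): single-mesh tooth geometry, m = 4.982, N = 35
pitch radius r_p = m·N/2 = 4.982·35/2 = 87.185000
base radius r_b = r_p·cos α = 87.185000·cos 15.753° = 83.910421
roll angle φ = 15.998° = 0.27921777 rad
x = r_b·(cos φ + φ·sin φ) = 87.117879
y = r_b·(sin φ − φ·cos φ) = 0.604135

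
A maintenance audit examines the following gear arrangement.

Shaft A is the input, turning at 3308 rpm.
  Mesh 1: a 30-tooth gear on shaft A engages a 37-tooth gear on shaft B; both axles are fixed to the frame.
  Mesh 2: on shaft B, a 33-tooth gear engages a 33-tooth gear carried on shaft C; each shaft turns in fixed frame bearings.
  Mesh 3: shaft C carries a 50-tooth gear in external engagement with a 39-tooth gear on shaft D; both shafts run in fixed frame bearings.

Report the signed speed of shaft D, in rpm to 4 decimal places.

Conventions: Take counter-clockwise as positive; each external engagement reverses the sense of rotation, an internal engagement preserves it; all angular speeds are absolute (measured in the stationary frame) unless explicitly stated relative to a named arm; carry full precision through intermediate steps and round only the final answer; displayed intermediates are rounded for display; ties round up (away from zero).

-3438.6694 rpm

class = fixed-axis compound train [3 meshes; 3 ratios multiply, 3 sense flips]
mesh 1 [30T→37T]: ω = 3308.0000×30/37 = 2682.1622 rpm, sense flips to −
mesh 2 [33T→33T]: ω = 2682.1622×33/33 = 2682.1622 rpm, sense flips to +
mesh 3 [50T→39T]: ω = 2682.1622×50/39 = 3438.6694 rpm, sense flips to −
signed output speed = -3438.6694 rpm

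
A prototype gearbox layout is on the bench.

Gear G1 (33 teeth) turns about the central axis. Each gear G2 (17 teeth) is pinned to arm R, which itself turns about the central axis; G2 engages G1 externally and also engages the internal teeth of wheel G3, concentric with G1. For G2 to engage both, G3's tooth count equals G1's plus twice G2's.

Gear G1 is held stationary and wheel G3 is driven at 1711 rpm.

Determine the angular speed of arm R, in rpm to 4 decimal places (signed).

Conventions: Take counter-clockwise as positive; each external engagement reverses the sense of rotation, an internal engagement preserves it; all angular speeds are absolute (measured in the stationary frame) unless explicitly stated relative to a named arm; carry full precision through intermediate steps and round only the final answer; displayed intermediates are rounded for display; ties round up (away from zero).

+1146.3700 rpm

class = planetary set [G3 = 33+2·17 = 67; Willis about the carrier]
normalise by the input: solve with ω_ring = 1, then scale by 1711 rpm
ring teeth: 33 + 2·17 = 67
33(ω_sun−ω_arm) = −67(ω_ring−ω_arm),  ω_sun = 0, ω_ring = 1
33(0−ω_arm) = −67(1−ω_arm)  ⇒  100·ω_arm = 67  ⇒  ω_arm = 67/100
scale: ω_arm = 67/100 × 1711 rpm = +1146.3700 rpm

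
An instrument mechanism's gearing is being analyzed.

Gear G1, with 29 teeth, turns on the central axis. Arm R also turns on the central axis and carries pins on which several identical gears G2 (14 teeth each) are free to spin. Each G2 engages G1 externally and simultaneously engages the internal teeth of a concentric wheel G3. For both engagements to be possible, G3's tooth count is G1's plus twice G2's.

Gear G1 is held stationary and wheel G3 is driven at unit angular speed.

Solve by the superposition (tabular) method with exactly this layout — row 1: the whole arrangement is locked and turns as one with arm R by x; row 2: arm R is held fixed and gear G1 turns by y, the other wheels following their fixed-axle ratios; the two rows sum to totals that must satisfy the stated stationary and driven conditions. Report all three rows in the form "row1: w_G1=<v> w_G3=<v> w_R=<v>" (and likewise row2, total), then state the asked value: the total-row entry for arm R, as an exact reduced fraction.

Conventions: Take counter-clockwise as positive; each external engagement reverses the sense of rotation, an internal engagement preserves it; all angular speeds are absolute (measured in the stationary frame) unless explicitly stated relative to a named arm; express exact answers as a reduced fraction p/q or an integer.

class = planetary set [G3 = 29+2·14 = 57; Willis about the carrier]
row 1 (train locked, turned with arm): all members turn x
row 2 — arm fixed, fixed-axis ratios: sun y, ring −(29/57)·y, arm 0
boundary: total ω_sun = x + y = 0 and total ω_ring = x − (29/57)·y = 1  ⇒  y = -57/86, x = 57/86
row 2 ring = −(29/57)·(-57/86) = 29/86
totals (row 1 + row 2): sun 57/86 + (-57/86) = 0, ring 57/86 + 29/86 = 1, arm 57/86 + 0 = 57/86
asked cell (total, arm) = 57/86

row1: w_G1=57/86 w_G3=57/86 w_R=57/86
row2: w_G1=-57/86 w_G3=29/86 w_R=0
total: w_G1=0 w_G3=1 w_R=57/86
asked value: 57/86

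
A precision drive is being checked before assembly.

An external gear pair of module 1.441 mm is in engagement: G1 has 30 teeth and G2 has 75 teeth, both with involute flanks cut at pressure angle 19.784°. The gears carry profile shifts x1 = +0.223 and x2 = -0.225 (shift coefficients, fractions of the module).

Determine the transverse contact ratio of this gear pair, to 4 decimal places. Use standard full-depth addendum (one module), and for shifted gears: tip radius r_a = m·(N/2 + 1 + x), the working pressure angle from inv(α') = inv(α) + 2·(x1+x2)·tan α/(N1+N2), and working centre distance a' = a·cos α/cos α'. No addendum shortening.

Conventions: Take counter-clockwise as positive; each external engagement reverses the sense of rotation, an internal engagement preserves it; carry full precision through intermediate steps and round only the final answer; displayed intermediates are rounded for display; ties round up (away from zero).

topology: single-mesh involute geometry — m = 1.441, 30T/75T pair
base radii: r_b1 = 20.339182, r_b2 = 50.847954
tip radii: r_a1 = 23.377343, r_a2 = 55.154275
inv(α') = inv(19.784°) + 2·(+0.223-0.225)·tan α/(30+75) = 0.01439709  ⇒  α' = 19.77793°
a' = a·cos α / cos α' = 75.6525·cos 19.784°/cos 19.77793° = 75.649618
action lengths: √(r_a1²−r_b1²) = 11.524663, √(r_a2²−r_b2²) = 21.365383
base pitch p_b = π·m·cos α = 4.259828
CR = (11.524663 + 21.365383 − 75.649618·sin 19.77793°)/4.259828 = 1.711823
contact ratio ≈ 1.7118

1.7118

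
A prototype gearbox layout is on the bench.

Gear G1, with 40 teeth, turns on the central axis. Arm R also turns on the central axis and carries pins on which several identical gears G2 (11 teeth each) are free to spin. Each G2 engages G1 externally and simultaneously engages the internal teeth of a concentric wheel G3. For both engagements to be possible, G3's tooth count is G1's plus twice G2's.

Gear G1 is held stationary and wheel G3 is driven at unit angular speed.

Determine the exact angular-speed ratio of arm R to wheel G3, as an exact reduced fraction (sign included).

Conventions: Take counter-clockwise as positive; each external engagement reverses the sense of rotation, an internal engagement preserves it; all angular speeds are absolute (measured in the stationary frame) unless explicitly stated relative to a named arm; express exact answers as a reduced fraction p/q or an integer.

class = planetary set [G3 = 40+2·11 = 62; Willis about the carrier]
ring teeth: 40 + 2·11 = 62
40(ω_sun−ω_arm) = −62(ω_ring−ω_arm),  ω_sun = 0, ω_ring = 1
40(0−ω_arm) = −62(1−ω_arm)  ⇒  102·ω_arm = 62  ⇒  ω_arm = 31/51
ω_out/ω_in = 31/51

31/51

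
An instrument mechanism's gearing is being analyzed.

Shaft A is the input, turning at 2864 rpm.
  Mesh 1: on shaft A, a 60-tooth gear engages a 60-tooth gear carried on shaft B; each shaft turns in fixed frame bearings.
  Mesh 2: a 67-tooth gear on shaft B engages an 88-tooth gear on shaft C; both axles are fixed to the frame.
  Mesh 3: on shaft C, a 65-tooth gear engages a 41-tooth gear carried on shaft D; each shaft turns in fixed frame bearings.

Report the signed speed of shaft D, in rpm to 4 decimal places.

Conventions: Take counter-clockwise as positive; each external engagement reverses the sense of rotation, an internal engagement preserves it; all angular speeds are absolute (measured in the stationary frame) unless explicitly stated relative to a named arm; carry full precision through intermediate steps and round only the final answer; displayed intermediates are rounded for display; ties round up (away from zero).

3-mesh fixed-axis compound train (all bearings frame-fixed)
mesh 1 [60T→60T]: ω = 2864.0000×60/60 = 2864.0000 rpm, sense flips to −
mesh 2 [67T→88T]: ω = 2864.0000×67/88 = 2180.5455 rpm, sense flips to +
mesh 3 [65T→41T]: ω = 2180.5455×65/41 = 3456.9623 rpm, sense flips to −
signed output speed = -3456.9623 rpm

-3456.9623 rpm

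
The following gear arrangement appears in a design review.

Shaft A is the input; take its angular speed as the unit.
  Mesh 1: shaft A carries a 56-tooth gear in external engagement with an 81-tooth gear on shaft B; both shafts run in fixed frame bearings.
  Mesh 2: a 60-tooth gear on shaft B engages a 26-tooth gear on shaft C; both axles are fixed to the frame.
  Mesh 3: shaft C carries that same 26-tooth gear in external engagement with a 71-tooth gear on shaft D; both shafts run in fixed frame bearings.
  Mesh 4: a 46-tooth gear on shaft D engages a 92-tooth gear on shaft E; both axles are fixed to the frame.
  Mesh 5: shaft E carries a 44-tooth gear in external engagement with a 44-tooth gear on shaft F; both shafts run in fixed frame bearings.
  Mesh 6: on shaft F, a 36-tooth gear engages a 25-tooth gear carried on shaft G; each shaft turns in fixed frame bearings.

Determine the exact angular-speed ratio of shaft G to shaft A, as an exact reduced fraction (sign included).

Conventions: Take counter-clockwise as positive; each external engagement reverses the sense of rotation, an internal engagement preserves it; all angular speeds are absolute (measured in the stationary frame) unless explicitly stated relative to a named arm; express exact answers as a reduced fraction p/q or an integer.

448/1065

class = fixed-axis compound train [6 meshes; 6 ratios multiply, 6 sense flips]
mesh 1 [56T→81T]: running ratio 56/81, sense −
mesh 2 [60T→26T]: running ratio 560/351, sense +
mesh 3 [26T→71T]: running ratio 1120/1917, sense −
mesh 4 [46T→92T]: running ratio 560/1917, sense +
mesh 5 [44T→44T]: running ratio 560/1917, sense −
mesh 6 [36T→25T]: running ratio 448/1065, sense +
ω_out/ω_in = 448/1065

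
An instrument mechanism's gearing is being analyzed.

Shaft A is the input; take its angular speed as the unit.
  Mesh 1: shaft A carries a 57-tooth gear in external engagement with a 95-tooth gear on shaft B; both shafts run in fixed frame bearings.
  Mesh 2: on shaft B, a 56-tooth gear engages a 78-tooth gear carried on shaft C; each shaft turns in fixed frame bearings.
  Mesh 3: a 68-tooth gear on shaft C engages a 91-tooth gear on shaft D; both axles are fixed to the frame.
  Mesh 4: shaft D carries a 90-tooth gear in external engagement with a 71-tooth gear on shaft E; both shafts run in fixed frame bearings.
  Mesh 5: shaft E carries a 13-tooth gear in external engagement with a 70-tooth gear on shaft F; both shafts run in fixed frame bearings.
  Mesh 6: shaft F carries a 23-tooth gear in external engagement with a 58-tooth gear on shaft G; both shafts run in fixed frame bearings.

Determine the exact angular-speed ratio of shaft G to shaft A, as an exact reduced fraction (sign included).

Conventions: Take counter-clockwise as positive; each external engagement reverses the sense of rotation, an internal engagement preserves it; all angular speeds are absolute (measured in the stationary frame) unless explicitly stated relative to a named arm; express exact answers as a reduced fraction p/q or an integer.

28152/936845

class = fixed-axis compound train [6 meshes; 6 ratios multiply, 6 sense flips]
mesh 1 [57T→95T]: running ratio 3/5, sense −
mesh 2 [56T→78T]: running ratio 28/65, sense +
mesh 3 [68T→91T]: running ratio 272/845, sense −
mesh 4 [90T→71T]: running ratio 4896/11999, sense +
mesh 5 [13T→70T]: running ratio 2448/32305, sense −
mesh 6 [23T→58T]: running ratio 28152/936845, sense +
ω_out/ω_in = 28152/936845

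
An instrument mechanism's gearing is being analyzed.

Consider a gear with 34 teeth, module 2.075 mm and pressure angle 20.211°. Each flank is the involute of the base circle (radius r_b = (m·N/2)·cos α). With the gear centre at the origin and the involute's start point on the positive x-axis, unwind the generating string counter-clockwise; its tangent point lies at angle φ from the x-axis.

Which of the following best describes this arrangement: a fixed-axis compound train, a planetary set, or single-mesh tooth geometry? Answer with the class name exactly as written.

single-mesh tooth geometry

recognized (one wheel, involute flank): single-mesh tooth geometry, m = 2.075, N = 34
classification: single-mesh tooth geometry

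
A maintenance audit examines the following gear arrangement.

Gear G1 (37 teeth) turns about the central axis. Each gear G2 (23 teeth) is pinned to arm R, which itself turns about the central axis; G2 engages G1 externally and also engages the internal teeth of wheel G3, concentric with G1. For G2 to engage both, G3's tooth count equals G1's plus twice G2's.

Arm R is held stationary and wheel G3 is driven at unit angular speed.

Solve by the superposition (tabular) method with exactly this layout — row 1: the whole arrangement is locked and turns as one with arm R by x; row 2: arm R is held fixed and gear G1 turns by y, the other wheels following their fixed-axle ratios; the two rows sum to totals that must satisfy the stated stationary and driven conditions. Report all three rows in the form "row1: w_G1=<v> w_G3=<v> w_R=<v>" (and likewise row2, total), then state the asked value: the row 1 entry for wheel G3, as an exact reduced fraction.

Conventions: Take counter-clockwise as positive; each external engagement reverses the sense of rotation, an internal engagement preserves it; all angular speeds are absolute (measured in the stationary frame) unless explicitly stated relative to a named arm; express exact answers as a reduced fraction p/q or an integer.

recognized (axles ride arm R): planetary set, 37/23/83 teeth
superposition row 1 [locked train]: every member turns x
row 2 — arm fixed, fixed-axis ratios: sun y, ring −(37/83)·y, arm 0
boundary: total ω_arm = x = 0 and total ω_ring = x − (37/83)·y = 1  ⇒  y = -83/37, x = 0
row 2 ring = −(37/83)·(-83/37) = 1
totals (row 1 + row 2): sun 0 + (-83/37) = -83/37, ring 0 + 1 = 1, arm 0 + 0 = 0
asked cell (row1, ring) = 0

row1: w_G1=0 w_G3=0 w_R=0
row2: w_G1=-83/37 w_G3=1 w_R=0
total: w_G1=-83/37 w_G3=1 w_R=0
asked value: 0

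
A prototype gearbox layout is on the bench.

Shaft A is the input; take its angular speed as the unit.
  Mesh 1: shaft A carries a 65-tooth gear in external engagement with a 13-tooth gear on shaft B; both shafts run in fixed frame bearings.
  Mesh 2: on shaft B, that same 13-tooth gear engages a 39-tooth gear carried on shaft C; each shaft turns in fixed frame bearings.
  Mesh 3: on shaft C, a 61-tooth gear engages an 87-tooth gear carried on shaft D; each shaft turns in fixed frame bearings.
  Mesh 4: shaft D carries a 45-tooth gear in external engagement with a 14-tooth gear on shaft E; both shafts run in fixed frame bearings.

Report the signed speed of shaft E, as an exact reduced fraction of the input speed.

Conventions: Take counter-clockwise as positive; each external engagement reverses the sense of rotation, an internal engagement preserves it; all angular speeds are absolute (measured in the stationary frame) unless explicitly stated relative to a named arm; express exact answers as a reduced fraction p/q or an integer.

4-mesh fixed-axis compound train (all bearings frame-fixed)
mesh 1 [65T→13T]: |ω|/ω_in = 1×65/13 = 5, sense flips to −
mesh 2 [13T→39T]: |ω|/ω_in = 5×13/39 = 5/3, sense flips to +
mesh 3 [61T→87T]: |ω|/ω_in = (5/3)×61/87 = 305/261, sense flips to −
mesh 4 [45T→14T]: |ω|/ω_in = (305/261)×45/14 = 1525/406, sense flips to +
signed output speed (× input speed) = 1525/406

1525/406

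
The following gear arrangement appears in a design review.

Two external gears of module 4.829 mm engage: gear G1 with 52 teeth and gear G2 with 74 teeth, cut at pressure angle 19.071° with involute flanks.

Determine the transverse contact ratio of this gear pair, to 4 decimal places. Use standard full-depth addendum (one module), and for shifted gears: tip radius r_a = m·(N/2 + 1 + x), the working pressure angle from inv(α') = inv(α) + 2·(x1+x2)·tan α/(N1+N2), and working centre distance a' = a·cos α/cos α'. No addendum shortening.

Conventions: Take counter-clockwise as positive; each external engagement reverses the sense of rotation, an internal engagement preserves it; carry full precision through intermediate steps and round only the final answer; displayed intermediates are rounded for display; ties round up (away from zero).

1.8438

topology: single-mesh involute geometry — m = 4.829, 52T/74T pair
base radii: r_b1 = 118.662895, r_b2 = 168.866427
tip radii: r_a1 = 130.383000, r_a2 = 183.502000
no profile shift: α' = α, a' = a
action lengths: √(r_a1²−r_b1²) = 54.026328, √(r_a2²−r_b2²) = 71.813047
base pitch p_b = π·m·cos α = 14.338095
CR = (54.026328 + 71.813047 − 304.227000·sin 19.07100°)/14.338095 = 1.843786
contact ratio ≈ 1.8438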